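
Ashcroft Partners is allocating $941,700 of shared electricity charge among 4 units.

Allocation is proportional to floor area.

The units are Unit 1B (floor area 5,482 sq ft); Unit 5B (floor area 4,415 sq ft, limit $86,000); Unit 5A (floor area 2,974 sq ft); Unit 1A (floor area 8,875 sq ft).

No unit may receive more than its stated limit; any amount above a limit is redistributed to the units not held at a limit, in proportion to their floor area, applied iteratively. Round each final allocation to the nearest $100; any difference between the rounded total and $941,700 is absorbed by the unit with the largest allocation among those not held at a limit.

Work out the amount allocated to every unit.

Unit 1B: $270,700 · Unit 5B: $86,000 · Unit 5A: $146,800 · Unit 1A: $438,200

Sum of floor area: 21,746.
Proportional shares (ignoring caps): Unit 1B 237,395.36; Unit 5B 191,189.44; Unit 5A 128,787.63; Unit 1A 384,327.58.
Capped: Unit 5B ($86,000); residual $855,700 reallocated over remaining floor area 17,331.
Remaining shares: Unit 1B 270,668.02 → $270,700; Unit 5A 146,838.14 → $146,800; Unit 1A 438,193.84 → $438,200.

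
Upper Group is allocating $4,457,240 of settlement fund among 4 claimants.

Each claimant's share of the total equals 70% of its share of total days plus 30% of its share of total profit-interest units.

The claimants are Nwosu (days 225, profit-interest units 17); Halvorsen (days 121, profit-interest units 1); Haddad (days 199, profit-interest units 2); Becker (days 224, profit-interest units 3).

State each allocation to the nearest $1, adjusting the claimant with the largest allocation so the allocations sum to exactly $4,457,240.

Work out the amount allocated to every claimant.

Days total 769; profit-interest units total 23.
Blended shares (70% days + 30% profit-interest units): Nwosu 0.4266; Halvorsen 0.1232; Haddad 0.2072; Becker 0.2430.
Pro-rata amounts: Nwosu 1,901,238.28; Halvorsen 549,071.89; Haddad 923,679.64; Becker 1,083,250.19.
After rounding ($1): Nwosu $1,901,238; Halvorsen $549,072; Haddad $923,680; Becker $1,083,250. Sum = $4,457,240.
Rounded total matches; no reconciliation needed.

Nwosu: $1,901,238 · Halvorsen: $549,072 · Haddad: $923,680 · Becker: $1,083,250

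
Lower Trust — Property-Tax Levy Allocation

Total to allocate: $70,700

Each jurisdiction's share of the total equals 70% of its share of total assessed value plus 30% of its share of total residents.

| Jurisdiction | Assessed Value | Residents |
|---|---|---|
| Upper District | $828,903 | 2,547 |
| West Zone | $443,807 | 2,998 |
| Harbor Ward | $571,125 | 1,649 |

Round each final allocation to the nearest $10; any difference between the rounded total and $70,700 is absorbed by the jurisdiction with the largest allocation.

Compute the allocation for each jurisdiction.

Upper District: $29,760; West Zone: $20,750; Harbor Ward: $20,190

Totals — assessed value 1,843,835, residents 7,194.
Composite weights (70% assessed value + 30% residents): Upper District 0.4209; West Zone 0.2935; Harbor Ward 0.2856.
Proportional shares: Upper District 29,757.71; West Zone 20,751.11; Harbor Ward 20,191.18.
Rounded to nearest $10: Upper District $29,760; West Zone $20,750; Harbor Ward $20,190. Sum = $70,700.
Sum already equals the total — no adjustment.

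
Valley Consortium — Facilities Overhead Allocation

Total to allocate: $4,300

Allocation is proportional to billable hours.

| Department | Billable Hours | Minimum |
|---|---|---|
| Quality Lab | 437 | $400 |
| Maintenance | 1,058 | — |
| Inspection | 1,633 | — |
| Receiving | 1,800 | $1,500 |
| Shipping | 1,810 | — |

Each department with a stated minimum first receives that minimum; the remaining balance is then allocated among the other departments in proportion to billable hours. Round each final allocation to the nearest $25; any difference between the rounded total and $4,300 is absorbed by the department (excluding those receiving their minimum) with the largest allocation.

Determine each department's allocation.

Quality Lab: $400 · Maintenance: $575 · Inspection: $875 · Receiving: $1,500 · Shipping: $950

Minimums first: Quality Lab $400; Receiving $1,500. Remaining pool $2,400.
Remaining pool split over remaining billable hours 4,501: Maintenance 564.14 → $575; Inspection 870.74 → $875; Shipping 965.12 → $975.
Rounding difference −$25 applied to Shipping → $950.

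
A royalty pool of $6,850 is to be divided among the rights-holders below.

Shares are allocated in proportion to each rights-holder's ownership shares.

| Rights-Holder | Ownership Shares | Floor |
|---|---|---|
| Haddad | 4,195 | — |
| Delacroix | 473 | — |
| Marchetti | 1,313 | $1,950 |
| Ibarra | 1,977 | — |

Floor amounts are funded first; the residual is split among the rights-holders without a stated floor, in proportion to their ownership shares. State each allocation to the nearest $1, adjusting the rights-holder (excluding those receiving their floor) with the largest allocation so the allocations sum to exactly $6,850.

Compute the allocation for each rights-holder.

Haddad: $3,093 | Delacroix: $349 | Marchetti: $1,950 | Ibarra: $1,458

Minimums first: Marchetti $1,950. Balance $4,900.
Balance split over remaining ownership shares 6,645: Haddad 3,093.38 → $3,093; Delacroix 348.79 → $349; Ibarra 1,457.83 → $1,458.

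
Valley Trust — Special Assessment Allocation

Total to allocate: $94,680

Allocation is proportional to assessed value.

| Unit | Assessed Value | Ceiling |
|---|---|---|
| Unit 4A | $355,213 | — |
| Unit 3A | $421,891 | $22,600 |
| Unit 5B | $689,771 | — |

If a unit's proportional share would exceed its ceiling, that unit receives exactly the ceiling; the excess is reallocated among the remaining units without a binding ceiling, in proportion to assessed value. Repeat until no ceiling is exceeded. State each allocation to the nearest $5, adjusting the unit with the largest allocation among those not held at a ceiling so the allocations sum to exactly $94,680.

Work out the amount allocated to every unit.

Unit 4A: $24,500 | Unit 3A: $22,600 | Unit 5B: $47,580

Sum of assessed value: 1,466,875.
Unconstrained shares: Unit 4A 22,927.36; Unit 3A 27,231.11; Unit 5B 44,521.53.
Cap binds for Unit 3A ($22,600); residual $72,080 reallocated over remaining assessed value 1,044,984.
Redistributed shares: Unit 4A 24,501.57 → $24,500; Unit 5B 47,578.43 → $47,580.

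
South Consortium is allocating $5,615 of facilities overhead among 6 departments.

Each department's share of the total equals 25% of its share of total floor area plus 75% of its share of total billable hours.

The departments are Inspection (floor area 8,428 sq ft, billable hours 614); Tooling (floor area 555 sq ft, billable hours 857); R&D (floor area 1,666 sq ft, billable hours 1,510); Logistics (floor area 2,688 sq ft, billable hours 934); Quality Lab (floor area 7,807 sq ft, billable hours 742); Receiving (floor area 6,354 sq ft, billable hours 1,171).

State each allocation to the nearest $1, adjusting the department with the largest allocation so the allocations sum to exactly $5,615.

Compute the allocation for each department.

Inspection: $874 · Tooling: $648 · R&D: $1,175 · Logistics: $812 · Quality Lab: $935 · Receiving: $1,171

Floor area total 27,498; billable hours total 5,828.
Blended shares (25% floor area + 75% billable hours): Inspection 0.1556; Tooling 0.1153; R&D 0.2095; Logistics 0.1446; Quality Lab 0.1665; Receiving 0.2085.
Raw shares: Inspection 873.91; Tooling 647.59; R&D 1,176.16; Logistics 812.12; Quality Lab 934.70; Receiving 1,170.52.
Rounded to nearest $1: Inspection $874; Tooling $648; R&D $1,176; Logistics $812; Quality Lab $935; Receiving $1,171. Sum = $5,616.
Difference $5,615 − $5,616 = −$1 applied to largest allocation (R&D): R&D becomes $1,175.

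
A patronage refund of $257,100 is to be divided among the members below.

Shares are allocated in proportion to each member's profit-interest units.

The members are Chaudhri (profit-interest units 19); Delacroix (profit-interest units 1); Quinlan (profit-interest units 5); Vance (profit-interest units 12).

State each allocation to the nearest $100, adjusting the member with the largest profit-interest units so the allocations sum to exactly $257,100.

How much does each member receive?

Total profit-interest units = 37.
Proportional shares: Chaudhri 19/37 × $257,100 = 132,024.32; Delacroix 1/37 × $257,100 = 6,948.65; Quinlan 5/37 × $257,100 = 34,743.24; Vance 12/37 × $257,100 = 83,383.78.
At nearest $100: Chaudhri $132,000; Delacroix $6,900; Quinlan $34,700; Vance $83,400. Sum = $257,000.
Difference $257,100 − $257,000 = +$100 applied to largest profit-interest units (Chaudhri): Chaudhri becomes $132,100.

Chaudhri: $132,100; Delacroix: $6,900; Quinlan: $34,700; Vance: $83,400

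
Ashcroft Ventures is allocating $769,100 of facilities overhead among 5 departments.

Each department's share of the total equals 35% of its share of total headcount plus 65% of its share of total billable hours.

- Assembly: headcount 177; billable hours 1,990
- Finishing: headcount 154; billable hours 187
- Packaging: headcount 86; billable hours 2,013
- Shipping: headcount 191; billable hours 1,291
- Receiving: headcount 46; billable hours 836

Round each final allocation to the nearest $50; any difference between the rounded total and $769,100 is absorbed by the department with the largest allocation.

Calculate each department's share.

Assembly: $230,300 · Finishing: $78,200 · Packaging: $194,700 · Shipping: $180,800 · Receiving: $85,100

Totals — headcount 654, billable hours 6,317.
Combined weights (35% headcount + 65% billable hours): Assembly 0.2995; Finishing 0.1017; Packaging 0.2532; Shipping 0.2351; Receiving 0.1106.
Pro-rata amounts: Assembly 230,337.52; Finishing 78,184.88; Packaging 194,702.29; Shipping 180,782.40; Receiving 85,092.90.
At nearest $50: Assembly $230,350; Finishing $78,200; Packaging $194,700; Shipping $180,800; Receiving $85,100. Sum = $769,150.
Difference $769,100 − $769,150 = −$50 applied to largest allocation (Assembly): Assembly becomes $230,300.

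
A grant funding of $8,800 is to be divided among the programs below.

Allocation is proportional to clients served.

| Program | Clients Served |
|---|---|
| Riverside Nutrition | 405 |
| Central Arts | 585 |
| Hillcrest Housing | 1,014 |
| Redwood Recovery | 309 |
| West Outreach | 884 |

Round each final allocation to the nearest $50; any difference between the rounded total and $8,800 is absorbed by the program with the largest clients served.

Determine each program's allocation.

Riverside Nutrition: $1,100; Central Arts: $1,600; Hillcrest Housing: $2,800; Redwood Recovery: $850; West Outreach: $2,450

Combined clients served = 405 + 585 + 1,014 + 309 + 884 = 3,197.
Raw shares: Riverside Nutrition 1,114.80; Central Arts 1,610.26; Hillcrest Housing 2,791.12; Redwood Recovery 850.55; West Outreach 2,433.28.
At nearest $50: Riverside Nutrition $1,100; Central Arts $1,600; Hillcrest Housing $2,800; Redwood Recovery $850; West Outreach $2,450. Sum = $8,800.
Rounded total matches; no reconciliation needed.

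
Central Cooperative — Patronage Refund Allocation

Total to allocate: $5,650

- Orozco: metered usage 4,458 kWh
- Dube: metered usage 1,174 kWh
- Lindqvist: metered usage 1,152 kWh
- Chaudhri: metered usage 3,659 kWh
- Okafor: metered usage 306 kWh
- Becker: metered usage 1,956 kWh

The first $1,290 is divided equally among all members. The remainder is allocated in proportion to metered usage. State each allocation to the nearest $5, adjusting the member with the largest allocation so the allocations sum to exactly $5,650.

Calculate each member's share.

$1,290 shared equally gives $215 per member.
Remainder $4,360 by metered usage (total 12,705): Orozco 1,529.86 → $1,530; Dube 402.88 → $405; Lindqvist 395.33 → $395; Chaudhri 1,255.67 → $1,255; Okafor 105.01 → $105; Becker 671.24 → $670.
Totals: Orozco $215 + $1,530 = $1,745; Dube $215 + $405 = $620; Lindqvist $215 + $395 = $610; Chaudhri $215 + $1,255 = $1,470; Okafor $215 + $105 = $320; Becker $215 + $670 = $885.

Orozco: $1,745 · Dube: $620 · Lindqvist: $610 · Chaudhri: $1,470 · Okafor: $320 · Becker: $885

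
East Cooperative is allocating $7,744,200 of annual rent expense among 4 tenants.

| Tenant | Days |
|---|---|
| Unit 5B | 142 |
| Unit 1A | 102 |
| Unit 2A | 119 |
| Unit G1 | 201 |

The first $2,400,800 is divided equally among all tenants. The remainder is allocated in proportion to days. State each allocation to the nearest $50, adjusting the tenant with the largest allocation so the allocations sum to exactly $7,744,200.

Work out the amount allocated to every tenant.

Unit 5B: $1,945,500 · Unit 1A: $1,566,550 · Unit 2A: $1,727,600 · Unit G1: $2,504,550

First tranche $2,400,800 split equally: $600,200 each.
Remainder $5,343,400 by days (total 564): Unit 5B 1,345,324.11 → $1,345,300; Unit 1A 966,359.57 → $966,350; Unit 2A 1,127,419.50 → $1,127,400; Unit G1 1,904,296.81 → $1,904,300.
Rounding difference +$50 on remainder applied to Unit G1.
Totals: Unit 5B $600,200 + $1,345,300 = $1,945,500; Unit 1A $600,200 + $966,350 = $1,566,550; Unit 2A $600,200 + $1,127,400 = $1,727,600; Unit G1 $600,200 + $1,904,350 = $2,504,550.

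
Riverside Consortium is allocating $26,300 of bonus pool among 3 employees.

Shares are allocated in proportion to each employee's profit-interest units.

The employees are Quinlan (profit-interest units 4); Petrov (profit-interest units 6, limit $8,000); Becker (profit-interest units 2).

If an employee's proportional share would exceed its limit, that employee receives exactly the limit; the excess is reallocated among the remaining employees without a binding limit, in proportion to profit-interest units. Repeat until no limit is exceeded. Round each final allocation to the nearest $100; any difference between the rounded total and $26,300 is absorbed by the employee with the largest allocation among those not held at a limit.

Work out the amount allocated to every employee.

Quinlan: $12,200; Petrov: $8,000; Becker: $6,100

Sum of profit-interest units: 12.
Proportional shares (ignoring caps): Quinlan 8,766.67; Petrov 13,150.00; Becker 4,383.33.
Held at cap: Petrov ($8,000); residual $18,300 reallocated over remaining profit-interest units 6.
Shares after redistribution: Quinlan 12,200.00 → $12,200; Becker 6,100.00 → $6,100.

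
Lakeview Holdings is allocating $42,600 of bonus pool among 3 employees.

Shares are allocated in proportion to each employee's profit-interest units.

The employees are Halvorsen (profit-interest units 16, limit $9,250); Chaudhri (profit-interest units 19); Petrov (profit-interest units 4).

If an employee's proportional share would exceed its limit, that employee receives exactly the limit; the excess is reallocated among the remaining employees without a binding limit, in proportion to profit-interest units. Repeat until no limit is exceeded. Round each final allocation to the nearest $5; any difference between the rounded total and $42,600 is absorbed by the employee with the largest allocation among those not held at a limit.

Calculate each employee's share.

Halvorsen: $9,250; Chaudhri: $27,550; Petrov: $5,800

Sum of profit-interest units: 39.
Pro-rata shares before constraints: Halvorsen 17,476.92; Chaudhri 20,753.85; Petrov 4,369.23.
Capped: Halvorsen ($9,250); balance $33,350 reallocated over remaining profit-interest units 23.
Shares after redistribution: Chaudhri 27,550.00 → $27,550; Petrov 5,800.00 → $5,800.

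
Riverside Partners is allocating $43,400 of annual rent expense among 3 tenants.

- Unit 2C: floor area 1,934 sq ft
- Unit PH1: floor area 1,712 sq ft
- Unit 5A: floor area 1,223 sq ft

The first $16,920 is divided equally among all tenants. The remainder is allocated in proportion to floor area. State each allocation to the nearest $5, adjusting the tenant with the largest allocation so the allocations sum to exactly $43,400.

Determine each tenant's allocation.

Unit 2C: $16,160 · Unit PH1: $14,950 · Unit 5A: $12,290

$16,920 shared equally gives $5,640 per tenant.
Remainder $26,480 by floor area (total 4,869): Unit 2C 10,518.04 → $10,520; Unit PH1 9,310.69 → $9,310; Unit 5A 6,651.27 → $6,650.
Totals: Unit 2C $5,640 + $10,520 = $16,160; Unit PH1 $5,640 + $9,310 = $14,950; Unit 5A $5,640 + $6,650 = $12,290.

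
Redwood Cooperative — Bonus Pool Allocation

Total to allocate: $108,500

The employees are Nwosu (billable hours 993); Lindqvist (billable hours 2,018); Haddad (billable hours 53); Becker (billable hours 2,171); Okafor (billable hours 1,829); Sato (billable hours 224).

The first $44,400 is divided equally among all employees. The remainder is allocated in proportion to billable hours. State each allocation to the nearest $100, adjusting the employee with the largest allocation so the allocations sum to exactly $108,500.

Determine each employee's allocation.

Equal tier: $44,400 ÷ 6 = $7,400 apiece.
Remainder $64,100 by billable hours (total 7,288): Nwosu 8,733.71 → $8,700; Lindqvist 17,748.87 → $17,700; Haddad 466.15 → $500; Becker 19,094.55 → $19,100; Okafor 16,086.57 → $16,100; Sato 1,970.14 → $2,000.
Totals: Nwosu $7,400 + $8,700 = $16,100; Lindqvist $7,400 + $17,700 = $25,100; Haddad $7,400 + $500 = $7,900; Becker $7,400 + $19,100 = $26,500; Okafor $7,400 + $16,100 = $23,500; Sato $7,400 + $2,000 = $9,400.

Nwosu: $16,100 | Lindqvist: $25,100 | Haddad: $7,900 | Becker: $26,500 | Okafor: $23,500 | Sato: $9,400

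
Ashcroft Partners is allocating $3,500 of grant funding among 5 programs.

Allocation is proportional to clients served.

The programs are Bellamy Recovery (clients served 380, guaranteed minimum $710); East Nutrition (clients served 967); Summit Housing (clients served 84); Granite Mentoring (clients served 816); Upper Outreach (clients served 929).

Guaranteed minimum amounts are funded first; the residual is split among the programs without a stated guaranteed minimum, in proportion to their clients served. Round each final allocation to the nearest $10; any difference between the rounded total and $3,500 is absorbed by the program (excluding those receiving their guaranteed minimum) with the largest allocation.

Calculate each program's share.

Bellamy Recovery: $710; East Nutrition: $970; Summit Housing: $80; Granite Mentoring: $810; Upper Outreach: $930

Fund the minimums — Bellamy Recovery $710. Residual $2,790.
Residual split over remaining clients served 2,796: East Nutrition 964.92 → $960; Summit Housing 83.82 → $80; Granite Mentoring 814.25 → $810; Upper Outreach 927.01 → $930.
Rounding difference +$10 applied to East Nutrition → $970.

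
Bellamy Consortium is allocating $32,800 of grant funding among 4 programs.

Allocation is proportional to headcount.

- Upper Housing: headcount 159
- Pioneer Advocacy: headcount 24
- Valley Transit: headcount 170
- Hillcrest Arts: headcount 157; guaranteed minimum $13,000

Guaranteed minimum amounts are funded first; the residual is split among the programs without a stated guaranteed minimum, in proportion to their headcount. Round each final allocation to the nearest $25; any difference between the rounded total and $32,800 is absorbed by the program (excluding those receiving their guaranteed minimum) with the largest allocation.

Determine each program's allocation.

Guaranteed amounts: Hillcrest Arts $13,000. Remaining pool $19,800.
Remaining pool split over remaining headcount 353: Upper Housing 8,918.41 → $8,925; Pioneer Advocacy 1,346.18 → $1,350; Valley Transit 9,535.41 → $9,525.

Upper Housing: $8,925 | Pioneer Advocacy: $1,350 | Valley Transit: $9,525 | Hillcrest Arts: $13,000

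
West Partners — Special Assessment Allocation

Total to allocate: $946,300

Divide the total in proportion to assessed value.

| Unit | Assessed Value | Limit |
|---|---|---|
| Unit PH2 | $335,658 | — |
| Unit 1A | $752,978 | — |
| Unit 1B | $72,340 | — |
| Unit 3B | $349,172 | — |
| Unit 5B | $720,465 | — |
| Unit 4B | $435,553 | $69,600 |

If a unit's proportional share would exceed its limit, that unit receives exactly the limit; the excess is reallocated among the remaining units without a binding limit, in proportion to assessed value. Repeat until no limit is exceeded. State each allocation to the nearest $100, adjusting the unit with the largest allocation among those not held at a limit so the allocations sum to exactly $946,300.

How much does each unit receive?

Unit PH2: $131,900; Unit 1A: $296,000; Unit 1B: $28,400; Unit 3B: $137,200; Unit 5B: $283,200; Unit 4B: $69,600

Assessed value total: 2,666,166.
Unconstrained shares: Unit PH2 119,134.80; Unit 1A 267,253.83; Unit 1B 25,675.57; Unit 3B 123,931.32; Unit 5B 255,714.02; Unit 4B 154,590.45.
Cap binds for Unit 4B ($69,600); residual $876,700 reallocated over remaining assessed value 2,230,613.
Redistributed shares: Unit PH2 131,923.99 → $131,900; Unit 1A 295,943.68 → $295,900; Unit 1B 28,431.86 → $28,400; Unit 3B 137,235.41 → $137,200; Unit 5B 283,165.06 → $283,200.
Rounding difference +$100 applied to Unit 1A → $296,000.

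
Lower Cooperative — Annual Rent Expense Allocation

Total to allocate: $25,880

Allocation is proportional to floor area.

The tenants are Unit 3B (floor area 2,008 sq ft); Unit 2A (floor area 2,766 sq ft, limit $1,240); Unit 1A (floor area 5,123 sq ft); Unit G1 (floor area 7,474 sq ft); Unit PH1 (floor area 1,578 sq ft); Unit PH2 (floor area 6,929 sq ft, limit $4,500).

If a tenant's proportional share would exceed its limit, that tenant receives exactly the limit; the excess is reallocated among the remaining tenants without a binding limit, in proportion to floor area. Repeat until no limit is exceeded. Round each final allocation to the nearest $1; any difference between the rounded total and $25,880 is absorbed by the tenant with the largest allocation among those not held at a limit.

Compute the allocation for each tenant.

Combined floor area = 25,878.
Unconstrained shares: Unit 3B 2,008.16; Unit 2A 2,766.21; Unit 1A 5,123.40; Unit G1 7,474.58; Unit PH1 1,578.12; Unit PH2 6,929.54.
Capped: Unit 2A ($1,240), Unit PH2 ($4,500); residual $20,140 reallocated over remaining floor area 16,183.
Remaining shares: Unit 3B 2,498.99 → $2,499; Unit 1A 6,375.65 → $6,376; Unit G1 9,301.51 → $9,302; Unit PH1 1,963.85 → $1,964.
Rounding difference −$1 applied to Unit G1 → $9,301.

Unit 3B: $2,499 · Unit 2A: $1,240 · Unit 1A: $6,376 · Unit G1: $9,301 · Unit PH1: $1,964 · Unit PH2: $4,500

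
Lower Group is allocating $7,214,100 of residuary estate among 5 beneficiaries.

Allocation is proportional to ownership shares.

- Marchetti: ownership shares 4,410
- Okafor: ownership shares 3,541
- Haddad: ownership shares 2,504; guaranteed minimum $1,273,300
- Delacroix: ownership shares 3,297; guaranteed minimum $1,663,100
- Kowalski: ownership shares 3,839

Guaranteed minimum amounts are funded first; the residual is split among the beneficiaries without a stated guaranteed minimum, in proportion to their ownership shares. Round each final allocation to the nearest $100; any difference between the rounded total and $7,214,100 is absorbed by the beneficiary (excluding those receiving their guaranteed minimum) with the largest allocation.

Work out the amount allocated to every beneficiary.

Fund the minimums — Haddad $1,273,300; Delacroix $1,663,100. Residual $4,277,700.
Residual split over remaining ownership shares 11,790: Marchetti 1,600,055.73 → $1,600,100; Okafor 1,284,761.30 → $1,284,800; Kowalski 1,392,882.98 → $1,392,900.
Rounding difference −$100 applied to Marchetti → $1,600,000.

Marchetti: $1,600,000 · Okafor: $1,284,800 · Haddad: $1,273,300 · Delacroix: $1,663,100 · Kowalski: $1,392,900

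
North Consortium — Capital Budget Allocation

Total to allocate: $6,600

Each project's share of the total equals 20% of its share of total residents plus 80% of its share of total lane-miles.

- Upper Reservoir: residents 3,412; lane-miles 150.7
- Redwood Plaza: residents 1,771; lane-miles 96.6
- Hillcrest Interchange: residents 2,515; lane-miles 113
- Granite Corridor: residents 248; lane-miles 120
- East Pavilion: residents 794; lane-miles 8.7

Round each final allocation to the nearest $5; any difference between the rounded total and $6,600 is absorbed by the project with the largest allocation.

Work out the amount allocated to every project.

Residents total 8,740; lane-miles total 489.
Blended shares (20% residents + 80% lane-miles): Upper Reservoir 0.3246; Redwood Plaza 0.1986; Hillcrest Interchange 0.2424; Granite Corridor 0.2020; East Pavilion 0.0324.
Unrounded shares: Upper Reservoir 2,142.504; Redwood Plaza 1,310.52; Hillcrest Interchange 1,599.96; Granite Corridor 1,333.16; East Pavilion 213.86.
Rounded to nearest $5: Upper Reservoir $2,145; Redwood Plaza $1,310; Hillcrest Interchange $1,600; Granite Corridor $1,335; East Pavilion $215. Sum = $6,605.
Difference $6,600 − $6,605 = −$5 applied to largest allocation (Upper Reservoir): Upper Reservoir becomes $2,140.

Upper Reservoir: $2,140 | Redwood Plaza: $1,310 | Hillcrest Interchange: $1,600 | Granite Corridor: $1,335 | East Pavilion: $215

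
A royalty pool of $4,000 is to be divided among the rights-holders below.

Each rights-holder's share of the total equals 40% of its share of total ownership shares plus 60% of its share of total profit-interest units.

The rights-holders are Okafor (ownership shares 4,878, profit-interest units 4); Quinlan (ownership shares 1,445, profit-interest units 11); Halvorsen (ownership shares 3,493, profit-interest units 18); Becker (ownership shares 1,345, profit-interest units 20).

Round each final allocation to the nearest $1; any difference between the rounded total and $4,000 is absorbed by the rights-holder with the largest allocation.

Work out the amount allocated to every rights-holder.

Ownership shares total 11,161; profit-interest units total 53.
Composite weights (40% ownership shares + 60% profit-interest units): Okafor 0.2201; Quinlan 0.1763; Halvorsen 0.3290; Becker 0.2746.
Proportional shares: Okafor 880.42; Quinlan 705.26; Halvorsen 1,315.84; Becker 1,098.47.
After rounding ($1): Okafor $880; Quinlan $705; Halvorsen $1,316; Becker $1,098. Sum = $3,999.
Difference $4,000 − $3,999 = +$1 applied to largest allocation (Halvorsen): Halvorsen becomes $1,317.

Okafor: $880 · Quinlan: $705 · Halvorsen: $1,317 · Becker: $1,098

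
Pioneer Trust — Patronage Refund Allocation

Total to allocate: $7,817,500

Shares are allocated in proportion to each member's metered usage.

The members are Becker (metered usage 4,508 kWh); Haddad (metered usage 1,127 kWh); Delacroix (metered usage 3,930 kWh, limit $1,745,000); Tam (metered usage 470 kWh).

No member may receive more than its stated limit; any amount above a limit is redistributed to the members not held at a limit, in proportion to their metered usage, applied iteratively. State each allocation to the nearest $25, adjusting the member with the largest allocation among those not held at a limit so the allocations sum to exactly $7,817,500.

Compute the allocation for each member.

Sum of metered usage: 10,035.
Pro-rata shares before constraints: Becker 3,511,837.57; Haddad 877,959.39; Delacroix 3,061,562.03; Tam 366,141.01.
Cap binds for Delacroix ($1,745,000); remaining pool $6,072,500 reallocated over remaining metered usage 6,105.
Redistributed shares: Becker 4,484,001.64 → $4,484,000; Haddad 1,121,000.41 → $1,121,000; Tam 467,497.95 → $467,500.

Becker: $4,484,000; Haddad: $1,121,000; Delacroix: $1,745,000; Tam: $467,500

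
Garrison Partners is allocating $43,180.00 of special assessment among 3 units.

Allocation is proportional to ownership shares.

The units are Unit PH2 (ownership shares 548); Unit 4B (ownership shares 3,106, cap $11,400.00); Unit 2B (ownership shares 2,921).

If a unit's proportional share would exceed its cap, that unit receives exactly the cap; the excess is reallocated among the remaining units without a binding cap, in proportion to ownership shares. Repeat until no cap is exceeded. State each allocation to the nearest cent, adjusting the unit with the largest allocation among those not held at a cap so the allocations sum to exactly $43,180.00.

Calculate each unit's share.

Ownership shares total: 6,575.
Pro-rata shares before constraints: Unit PH2 3,598.8806; Unit 4B 20,398.03498; Unit 2B 19,183.0844.
Cap binds for Unit 4B ($11,400.00); residual $31,780.00 reallocated over remaining ownership shares 3,469.
Remaining shares: Unit PH2 5,020.3056 → $5,020.31; Unit 2B 26,759.6944 → $26,759.69.

Unit PH2: $5,020.31 | Unit 4B: $11,400.00 | Unit 2B: $26,759.69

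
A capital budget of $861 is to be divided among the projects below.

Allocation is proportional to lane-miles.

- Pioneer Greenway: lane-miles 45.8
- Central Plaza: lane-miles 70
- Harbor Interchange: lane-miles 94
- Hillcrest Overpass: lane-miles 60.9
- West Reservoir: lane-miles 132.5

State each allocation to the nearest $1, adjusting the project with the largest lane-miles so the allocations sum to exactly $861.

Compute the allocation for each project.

Sum of lane-miles: 45.8 + 70 + 94 + 60.9 + 132.5 = 403.2.
Pro-rata amounts: Pioneer Greenway 97.80; Central Plaza 149.48; Harbor Interchange 200.73; Hillcrest Overpass 130.05; West Reservoir 282.94.
At nearest $1: Pioneer Greenway $98; Central Plaza $149; Harbor Interchange $201; Hillcrest Overpass $130; West Reservoir $283. Sum = $861.
Rounded total matches; no reconciliation needed.

Pioneer Greenway: $98 | Central Plaza: $149 | Harbor Interchange: $201 | Hillcrest Overpass: $130 | West Reservoir: $283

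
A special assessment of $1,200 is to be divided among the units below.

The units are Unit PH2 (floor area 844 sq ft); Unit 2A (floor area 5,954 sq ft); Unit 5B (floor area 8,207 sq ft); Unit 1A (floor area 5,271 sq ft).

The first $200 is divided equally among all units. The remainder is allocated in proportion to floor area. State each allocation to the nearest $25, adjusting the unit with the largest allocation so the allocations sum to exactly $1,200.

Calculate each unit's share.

$200 shared equally gives $50 per unit.
Remainder $1,000 by floor area (total 20,276): Unit PH2 41.63 → $50; Unit 2A 293.65 → $300; Unit 5B 404.76 → $400; Unit 1A 259.96 → $250.
Totals: Unit PH2 $50 + $50 = $100; Unit 2A $50 + $300 = $350; Unit 5B $50 + $400 = $450; Unit 1A $50 + $250 = $300.

Unit PH2: $100; Unit 2A: $350; Unit 5B: $450; Unit 1A: $300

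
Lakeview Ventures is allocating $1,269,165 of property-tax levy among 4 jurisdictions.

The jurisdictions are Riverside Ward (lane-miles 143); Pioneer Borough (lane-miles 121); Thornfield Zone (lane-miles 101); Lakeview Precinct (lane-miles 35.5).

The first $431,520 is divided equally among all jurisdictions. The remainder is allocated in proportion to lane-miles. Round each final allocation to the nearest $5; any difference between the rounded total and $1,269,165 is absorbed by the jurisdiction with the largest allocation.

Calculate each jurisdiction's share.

Equal tier: $431,520 ÷ 4 = $107,880 apiece.
Remainder $837,645 by lane-miles (total 400.5): Riverside Ward 299,084.23 → $299,085; Pioneer Borough 253,071.27 → $253,070; Thornfield Zone 211,241.31 → $211,240; Lakeview Precinct 74,248.18 → $74,250.
Totals: Riverside Ward $107,880 + $299,085 = $406,965; Pioneer Borough $107,880 + $253,070 = $360,950; Thornfield Zone $107,880 + $211,240 = $319,120; Lakeview Precinct $107,880 + $74,250 = $182,130.

Riverside Ward: $406,965 | Pioneer Borough: $360,950 | Thornfield Zone: $319,120 | Lakeview Precinct: $182,130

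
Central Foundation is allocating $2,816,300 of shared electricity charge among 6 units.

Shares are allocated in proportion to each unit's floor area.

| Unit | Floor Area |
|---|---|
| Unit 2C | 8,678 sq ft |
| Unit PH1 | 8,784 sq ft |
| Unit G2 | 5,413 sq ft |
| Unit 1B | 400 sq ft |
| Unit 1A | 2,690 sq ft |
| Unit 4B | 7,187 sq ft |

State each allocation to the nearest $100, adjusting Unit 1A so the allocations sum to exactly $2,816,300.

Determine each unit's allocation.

Combined floor area = 33,152.
Raw shares: Unit 2C 8,678/33,152 × $2,816,300 = 737,205.94; Unit PH1 8,784/33,152 × $2,816,300 = 746,210.76; Unit G2 5,413/33,152 × $2,816,300 = 459,840.49; Unit 1B 400/33,152 × $2,816,300 = 33,980.45; Unit 1A 2,690/33,152 × $2,816,300 = 228,518.55; Unit 4B 7,187/33,152 × $2,816,300 = 610,543.80.
After rounding ($100): Unit 2C $737,200; Unit PH1 $746,200; Unit G2 $459,800; Unit 1B $34,000; Unit 1A $228,500; Unit 4B $610,500. Sum = $2,816,200.
Difference $2,816,300 − $2,816,200 = +$100 applied to Unit 1A: Unit 1A becomes $228,600.

Unit 2C: $737,200; Unit PH1: $746,200; Unit G2: $459,800; Unit 1B: $34,000; Unit 1A: $228,600; Unit 4B: $610,500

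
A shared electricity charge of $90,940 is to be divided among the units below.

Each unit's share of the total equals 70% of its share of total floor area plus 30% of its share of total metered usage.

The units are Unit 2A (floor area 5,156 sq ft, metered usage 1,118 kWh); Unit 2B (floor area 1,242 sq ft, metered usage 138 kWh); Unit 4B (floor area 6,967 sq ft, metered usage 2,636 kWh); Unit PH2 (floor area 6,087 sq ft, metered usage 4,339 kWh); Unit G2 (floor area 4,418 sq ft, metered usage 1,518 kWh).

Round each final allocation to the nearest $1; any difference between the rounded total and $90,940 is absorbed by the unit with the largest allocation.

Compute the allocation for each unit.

Unit 2A: $16,879 · Unit 2B: $3,698 · Unit 4B: $25,957 · Unit PH2: $28,376 · Unit G2: $16,030

Totals — floor area 23,870, metered usage 9,749.
Blended shares (70% floor area + 30% metered usage): Unit 2A 0.1856; Unit 2B 0.0407; Unit 4B 0.2854; Unit PH2 0.3120; Unit G2 0.1763.
Raw shares: Unit 2A 16,879.00; Unit 2B 3,698.43; Unit 4B 25,956.72; Unit PH2 28,375.62; Unit G2 16,030.23.
Rounded to nearest $1: Unit 2A $16,879; Unit 2B $3,698; Unit 4B $25,957; Unit PH2 $28,376; Unit G2 $16,030. Sum = $90,940.
Rounded total matches; no reconciliation needed.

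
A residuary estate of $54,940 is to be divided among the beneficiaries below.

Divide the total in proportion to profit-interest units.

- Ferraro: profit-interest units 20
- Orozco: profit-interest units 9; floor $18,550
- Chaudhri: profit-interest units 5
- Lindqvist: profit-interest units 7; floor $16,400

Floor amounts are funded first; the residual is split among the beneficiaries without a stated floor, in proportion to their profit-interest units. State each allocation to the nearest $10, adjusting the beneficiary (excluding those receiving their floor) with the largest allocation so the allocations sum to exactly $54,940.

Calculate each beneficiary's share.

Minimums first: Orozco $18,550; Lindqvist $16,400. Balance $19,990.
Balance split over remaining profit-interest units 25: Ferraro 15,992.00 → $15,990; Chaudhri 3,998.00 → $4,000.

Ferraro: $15,990 · Orozco: $18,550 · Chaudhri: $4,000 · Lindqvist: $16,400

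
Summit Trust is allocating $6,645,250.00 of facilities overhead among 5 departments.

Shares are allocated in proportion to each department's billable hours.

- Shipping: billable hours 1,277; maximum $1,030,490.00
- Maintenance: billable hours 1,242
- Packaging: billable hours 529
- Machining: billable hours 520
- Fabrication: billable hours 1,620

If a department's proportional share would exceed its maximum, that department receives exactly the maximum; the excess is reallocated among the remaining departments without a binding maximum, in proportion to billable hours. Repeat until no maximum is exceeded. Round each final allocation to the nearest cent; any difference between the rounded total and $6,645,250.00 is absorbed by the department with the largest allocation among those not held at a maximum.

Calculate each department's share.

Sum of billable hours: 5,188.
Pro-rata shares before constraints: Shipping 1,635,694.7282; Maintenance 1,590,863.6276; Packaging 677,590.0636; Machining 666,062.0663; Fabrication 2,075,039.5143.
Cap binds for Shipping ($1,030,490.00); remaining pool $5,614,760.00 reallocated over remaining billable hours 3,911.
Shares after redistribution: Maintenance 1,783,055.9755 → $1,783,055.98; Packaging 759,449.7673 → $759,449.77; Machining 746,529.0718 → $746,529.07; Fabrication 2,325,725.1854 → $2,325,725.19.
Rounding difference −$0.01 applied to Fabrication → $2,325,725.18.

Shipping: $1,030,490.00 · Maintenance: $1,783,055.98 · Packaging: $759,449.77 · Machining: $746,529.07 · Fabrication: $2,325,725.18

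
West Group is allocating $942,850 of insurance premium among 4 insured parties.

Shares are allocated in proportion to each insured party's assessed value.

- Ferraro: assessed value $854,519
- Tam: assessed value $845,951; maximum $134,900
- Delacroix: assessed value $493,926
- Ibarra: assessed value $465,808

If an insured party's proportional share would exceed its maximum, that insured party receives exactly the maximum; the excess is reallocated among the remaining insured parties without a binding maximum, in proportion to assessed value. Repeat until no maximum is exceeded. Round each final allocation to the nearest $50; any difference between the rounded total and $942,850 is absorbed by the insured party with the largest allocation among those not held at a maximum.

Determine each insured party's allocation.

Ferraro: $380,550 | Tam: $134,900 | Delacroix: $219,950 | Ibarra: $207,450

Total assessed value = 2,660,204.
Unconstrained shares: Ferraro 302,865.21; Tam 299,828.47; Delacroix 175,061.06; Ibarra 165,095.26.
Cap binds for Tam ($134,900); remaining pool $807,950 reallocated over remaining assessed value 1,814,253.
Shares after redistribution: Ferraro 380,547.05 → $380,550; Delacroix 219,962.44 → $219,950; Ibarra 207,440.51 → $207,450.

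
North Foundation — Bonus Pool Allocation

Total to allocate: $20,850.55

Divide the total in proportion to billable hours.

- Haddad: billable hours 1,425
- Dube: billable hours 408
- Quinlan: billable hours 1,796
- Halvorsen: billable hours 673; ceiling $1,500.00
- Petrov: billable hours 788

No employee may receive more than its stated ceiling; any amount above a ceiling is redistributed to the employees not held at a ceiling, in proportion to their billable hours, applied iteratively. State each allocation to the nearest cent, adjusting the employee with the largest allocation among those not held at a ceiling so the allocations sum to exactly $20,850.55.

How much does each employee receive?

Billable hours total: 5,090.
Unconstrained shares: Haddad 5,837.3347; Dube 1,671.3211; Quinlan 7,357.0899; Halvorsen 2,756.8605; Petrov 3,227.9437.
Held at cap: Halvorsen ($1,500.00); residual $19,350.55 reallocated over remaining billable hours 4,417.
Redistributed shares: Haddad 6,242.8195 → $6,242.82; Dube 1,787.4178 → $1,787.42; Quinlan 7,868.1430 → $7,868.14; Petrov 3,452.1697 → $3,452.17.

Haddad: $6,242.82; Dube: $1,787.42; Quinlan: $7,868.14; Halvorsen: $1,500.00; Petrov: $3,452.17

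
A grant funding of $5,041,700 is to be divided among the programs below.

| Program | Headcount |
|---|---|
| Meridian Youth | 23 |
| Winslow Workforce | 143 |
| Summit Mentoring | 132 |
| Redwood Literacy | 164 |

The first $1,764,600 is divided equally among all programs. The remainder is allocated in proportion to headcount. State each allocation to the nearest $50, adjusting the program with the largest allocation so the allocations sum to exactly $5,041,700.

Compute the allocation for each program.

Meridian Youth: $604,300; Winslow Workforce: $1,455,500; Summit Mentoring: $1,377,450; Redwood Literacy: $1,604,450

Equal tier: $1,764,600 ÷ 4 = $441,150 apiece.
Remainder $3,277,100 by headcount (total 462): Meridian Youth 163,145.67 → $163,150; Winslow Workforce 1,014,340.48 → $1,014,350; Summit Mentoring 936,314.29 → $936,300; Redwood Literacy 1,163,299.57 → $1,163,300.
Totals: Meridian Youth $441,150 + $163,150 = $604,300; Winslow Workforce $441,150 + $1,014,350 = $1,455,500; Summit Mentoring $441,150 + $936,300 = $1,377,450; Redwood Literacy $441,150 + $1,163,300 = $1,604,450.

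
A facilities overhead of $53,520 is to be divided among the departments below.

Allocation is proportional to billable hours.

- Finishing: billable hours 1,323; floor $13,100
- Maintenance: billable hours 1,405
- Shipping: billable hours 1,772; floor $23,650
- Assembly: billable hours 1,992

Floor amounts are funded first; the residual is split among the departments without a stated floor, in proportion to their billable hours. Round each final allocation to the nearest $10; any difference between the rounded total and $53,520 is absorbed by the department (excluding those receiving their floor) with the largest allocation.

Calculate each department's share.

Minimums first: Finishing $13,100; Shipping $23,650. Balance $16,770.
Balance split over remaining billable hours 3,397: Maintenance 6,936.08 → $6,940; Assembly 9,833.92 → $9,830.

Finishing: $13,100 · Maintenance: $6,940 · Shipping: $23,650 · Assembly: $9,830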